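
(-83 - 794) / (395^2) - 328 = -51177077 / 156025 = -328.01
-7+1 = -6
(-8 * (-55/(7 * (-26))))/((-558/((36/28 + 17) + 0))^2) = -901120/347093019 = -0.00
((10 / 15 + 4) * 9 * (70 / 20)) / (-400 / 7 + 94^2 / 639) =-657531 / 193748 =-3.39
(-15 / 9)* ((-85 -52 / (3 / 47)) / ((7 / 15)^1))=3213.10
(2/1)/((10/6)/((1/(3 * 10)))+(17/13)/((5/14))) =65/1744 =0.04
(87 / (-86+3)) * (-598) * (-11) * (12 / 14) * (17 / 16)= -14593293 / 2324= -6279.39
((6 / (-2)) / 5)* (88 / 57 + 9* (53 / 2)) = -5473 / 38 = -144.03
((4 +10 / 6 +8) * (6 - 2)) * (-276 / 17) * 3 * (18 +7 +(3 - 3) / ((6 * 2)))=-1131600 / 17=-66564.71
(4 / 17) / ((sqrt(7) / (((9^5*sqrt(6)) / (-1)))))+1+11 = -12851.24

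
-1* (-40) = 40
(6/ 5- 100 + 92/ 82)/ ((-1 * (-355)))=-20024/ 72775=-0.28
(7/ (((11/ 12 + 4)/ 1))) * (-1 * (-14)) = 1176/ 59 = 19.93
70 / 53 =1.32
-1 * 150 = -150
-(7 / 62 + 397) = -24621 / 62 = -397.11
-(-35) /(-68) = -35 /68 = -0.51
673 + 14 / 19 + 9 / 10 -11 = 126091 / 190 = 663.64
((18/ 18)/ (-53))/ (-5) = 1/ 265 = 0.00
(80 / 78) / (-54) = -20 / 1053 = -0.02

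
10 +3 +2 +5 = 20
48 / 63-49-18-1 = -1412 / 21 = -67.24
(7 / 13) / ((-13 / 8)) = -56 / 169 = -0.33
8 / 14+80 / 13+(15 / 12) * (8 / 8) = 2903 / 364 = 7.98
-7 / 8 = -0.88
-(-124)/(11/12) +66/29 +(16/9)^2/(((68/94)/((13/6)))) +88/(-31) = 5889794582/40851459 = 144.18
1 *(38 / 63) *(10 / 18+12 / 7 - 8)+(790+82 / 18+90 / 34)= 53556446 / 67473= 793.75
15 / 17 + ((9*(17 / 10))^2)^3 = 218070809717793 / 17000000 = 12827694.69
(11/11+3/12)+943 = 3777/4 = 944.25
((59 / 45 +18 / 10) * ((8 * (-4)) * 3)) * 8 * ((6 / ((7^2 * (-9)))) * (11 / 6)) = 11264 / 189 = 59.60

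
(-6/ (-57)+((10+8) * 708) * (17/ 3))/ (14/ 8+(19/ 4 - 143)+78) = -2744212/ 2223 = -1234.46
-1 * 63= -63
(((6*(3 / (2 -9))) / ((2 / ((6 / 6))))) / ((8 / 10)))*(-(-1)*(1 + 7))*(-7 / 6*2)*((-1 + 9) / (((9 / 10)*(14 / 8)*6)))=1600 / 63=25.40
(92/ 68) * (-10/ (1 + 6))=-230/ 119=-1.93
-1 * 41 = -41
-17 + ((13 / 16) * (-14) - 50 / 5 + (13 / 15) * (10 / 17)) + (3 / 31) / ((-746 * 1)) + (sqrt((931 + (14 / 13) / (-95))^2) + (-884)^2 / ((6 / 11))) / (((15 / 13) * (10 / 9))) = 12528592642063811 / 11204547000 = 1118170.39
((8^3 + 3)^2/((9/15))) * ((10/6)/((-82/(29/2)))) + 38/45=-320478131/2460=-130275.66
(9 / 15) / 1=3 / 5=0.60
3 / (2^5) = 0.09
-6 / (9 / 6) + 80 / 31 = -44 / 31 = -1.42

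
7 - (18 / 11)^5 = -762211 / 161051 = -4.73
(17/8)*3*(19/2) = 969/16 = 60.56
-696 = -696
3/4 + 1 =1.75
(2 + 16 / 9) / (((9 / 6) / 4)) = 272 / 27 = 10.07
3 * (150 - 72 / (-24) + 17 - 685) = -1545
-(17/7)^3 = -14.32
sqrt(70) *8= 8 *sqrt(70)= 66.93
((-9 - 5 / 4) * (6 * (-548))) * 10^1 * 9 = 3033180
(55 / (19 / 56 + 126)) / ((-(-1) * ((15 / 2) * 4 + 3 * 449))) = 616 / 1948455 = 0.00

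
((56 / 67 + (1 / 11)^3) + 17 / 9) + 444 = 358538728 / 802593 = 446.73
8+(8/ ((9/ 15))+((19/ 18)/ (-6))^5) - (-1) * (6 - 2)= 25.33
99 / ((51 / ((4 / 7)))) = 132 / 119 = 1.11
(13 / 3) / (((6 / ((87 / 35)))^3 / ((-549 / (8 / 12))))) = -174064293 / 686000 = -253.74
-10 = -10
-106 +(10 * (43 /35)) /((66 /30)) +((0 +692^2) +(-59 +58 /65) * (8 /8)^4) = 2395920911 /5005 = 478705.48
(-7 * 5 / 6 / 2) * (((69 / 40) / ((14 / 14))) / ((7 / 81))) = -58.22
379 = 379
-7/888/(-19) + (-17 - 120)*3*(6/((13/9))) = -374457077/219336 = -1707.23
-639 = -639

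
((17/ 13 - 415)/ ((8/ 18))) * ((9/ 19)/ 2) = -217809/ 988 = -220.45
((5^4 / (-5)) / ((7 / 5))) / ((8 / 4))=-625 / 14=-44.64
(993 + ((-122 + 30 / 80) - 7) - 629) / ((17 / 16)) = 3766 / 17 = 221.53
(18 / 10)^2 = 81 / 25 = 3.24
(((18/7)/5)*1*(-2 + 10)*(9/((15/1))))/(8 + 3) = 0.22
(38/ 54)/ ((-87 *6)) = -19/ 14094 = -0.00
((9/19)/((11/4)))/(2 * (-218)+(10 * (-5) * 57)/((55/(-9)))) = 18/3173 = 0.01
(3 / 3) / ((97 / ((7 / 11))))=7 / 1067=0.01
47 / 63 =0.75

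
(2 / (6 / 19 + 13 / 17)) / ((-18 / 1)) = -323 / 3141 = -0.10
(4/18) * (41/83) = 82/747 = 0.11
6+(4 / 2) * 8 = 22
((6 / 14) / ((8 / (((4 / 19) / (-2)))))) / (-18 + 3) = 1 / 2660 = 0.00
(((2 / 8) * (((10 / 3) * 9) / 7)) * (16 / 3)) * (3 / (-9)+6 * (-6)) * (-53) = 231080 / 21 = 11003.81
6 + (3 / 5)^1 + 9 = 78 / 5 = 15.60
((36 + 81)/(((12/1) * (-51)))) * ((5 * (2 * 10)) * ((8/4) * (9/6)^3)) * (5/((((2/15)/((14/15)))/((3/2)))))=-921375/136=-6774.82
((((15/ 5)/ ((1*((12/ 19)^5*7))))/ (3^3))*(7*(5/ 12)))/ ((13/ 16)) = 12380495/ 21835008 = 0.57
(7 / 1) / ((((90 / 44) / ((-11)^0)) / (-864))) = -14784 / 5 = -2956.80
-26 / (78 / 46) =-46 / 3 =-15.33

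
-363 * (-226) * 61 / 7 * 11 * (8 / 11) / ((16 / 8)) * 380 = 7606563360 / 7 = 1086651908.57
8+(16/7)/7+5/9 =3917/441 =8.88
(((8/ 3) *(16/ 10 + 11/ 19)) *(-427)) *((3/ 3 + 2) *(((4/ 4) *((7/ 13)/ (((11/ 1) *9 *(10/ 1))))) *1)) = -274988/ 67925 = -4.05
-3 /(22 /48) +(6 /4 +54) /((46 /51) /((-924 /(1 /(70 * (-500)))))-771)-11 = -123216831040561 /6994026269747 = -17.62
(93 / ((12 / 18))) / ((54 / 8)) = 62 / 3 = 20.67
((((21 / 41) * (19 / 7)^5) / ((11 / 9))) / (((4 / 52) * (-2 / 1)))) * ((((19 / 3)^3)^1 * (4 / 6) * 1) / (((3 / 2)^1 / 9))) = -441572639066 / 1082851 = -407787.07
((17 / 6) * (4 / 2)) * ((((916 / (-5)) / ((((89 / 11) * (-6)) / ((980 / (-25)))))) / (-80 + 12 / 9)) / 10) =2098327 / 1969125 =1.07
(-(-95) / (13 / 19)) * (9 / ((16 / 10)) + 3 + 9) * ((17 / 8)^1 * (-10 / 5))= -4326585 / 416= -10400.44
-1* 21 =-21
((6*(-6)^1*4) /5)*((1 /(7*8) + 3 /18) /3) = -62 /35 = -1.77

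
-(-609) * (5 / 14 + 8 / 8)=1653 / 2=826.50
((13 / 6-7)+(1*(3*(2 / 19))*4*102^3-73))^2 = 23349392168196241 / 12996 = 1796659908294.57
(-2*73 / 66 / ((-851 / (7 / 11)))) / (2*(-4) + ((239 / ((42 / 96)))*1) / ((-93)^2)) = -10312491 / 49479624920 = -0.00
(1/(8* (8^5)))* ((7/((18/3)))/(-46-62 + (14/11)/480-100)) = -385/17993334784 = -0.00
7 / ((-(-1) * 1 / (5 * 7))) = 245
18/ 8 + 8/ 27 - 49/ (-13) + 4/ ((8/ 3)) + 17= 34841/ 1404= 24.82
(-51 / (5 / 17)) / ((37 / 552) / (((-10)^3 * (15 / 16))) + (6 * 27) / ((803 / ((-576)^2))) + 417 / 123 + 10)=-2954328943500 / 1140620216464349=-0.00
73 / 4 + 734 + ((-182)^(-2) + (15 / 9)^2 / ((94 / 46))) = 5279580745 / 7005726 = 753.61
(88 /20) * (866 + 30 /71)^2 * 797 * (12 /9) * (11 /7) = 417072749661568 /75615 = 5515740919.94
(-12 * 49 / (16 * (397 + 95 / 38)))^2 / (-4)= -21609 / 10214416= -0.00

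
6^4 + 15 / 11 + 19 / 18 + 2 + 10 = 259463 / 198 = 1310.42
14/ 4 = 7/ 2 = 3.50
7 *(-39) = -273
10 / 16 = 0.62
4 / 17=0.24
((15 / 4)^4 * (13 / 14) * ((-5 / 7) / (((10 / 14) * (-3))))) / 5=43875 / 3584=12.24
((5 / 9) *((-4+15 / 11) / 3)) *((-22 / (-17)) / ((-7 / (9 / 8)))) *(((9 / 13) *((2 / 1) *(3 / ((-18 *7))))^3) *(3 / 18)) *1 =-145 / 114614136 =-0.00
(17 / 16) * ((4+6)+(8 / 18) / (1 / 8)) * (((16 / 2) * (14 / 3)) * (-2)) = -29036 / 27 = -1075.41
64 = 64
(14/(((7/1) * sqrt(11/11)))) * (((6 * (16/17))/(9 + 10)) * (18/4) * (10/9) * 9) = 8640/323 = 26.75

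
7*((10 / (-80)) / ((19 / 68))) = -119 / 38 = -3.13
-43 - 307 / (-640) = -27213 / 640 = -42.52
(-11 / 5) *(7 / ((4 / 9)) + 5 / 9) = -35.87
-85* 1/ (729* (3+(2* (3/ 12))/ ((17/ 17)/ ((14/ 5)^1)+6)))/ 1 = -7565/ 199746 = -0.04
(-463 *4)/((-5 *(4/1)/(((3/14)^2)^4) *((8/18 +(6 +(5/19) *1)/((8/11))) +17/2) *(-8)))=-519454053/177220128789760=-0.00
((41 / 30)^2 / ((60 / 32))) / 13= 3362 / 43875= 0.08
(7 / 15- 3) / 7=-38 / 105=-0.36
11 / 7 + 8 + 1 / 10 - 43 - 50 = -5833 / 70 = -83.33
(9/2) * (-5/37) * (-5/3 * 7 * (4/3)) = 350/37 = 9.46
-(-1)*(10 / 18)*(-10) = -50 / 9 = -5.56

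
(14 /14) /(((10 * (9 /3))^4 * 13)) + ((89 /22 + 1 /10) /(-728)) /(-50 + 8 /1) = 770039 /5675670000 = 0.00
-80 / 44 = -20 / 11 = -1.82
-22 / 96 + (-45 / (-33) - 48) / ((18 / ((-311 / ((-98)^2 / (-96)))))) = -10501273 / 1267728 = -8.28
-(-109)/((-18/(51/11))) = -1853/66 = -28.08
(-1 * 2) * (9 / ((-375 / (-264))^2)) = -139392 / 15625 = -8.92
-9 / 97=-0.09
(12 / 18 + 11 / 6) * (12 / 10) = 3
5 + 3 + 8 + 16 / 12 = 52 / 3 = 17.33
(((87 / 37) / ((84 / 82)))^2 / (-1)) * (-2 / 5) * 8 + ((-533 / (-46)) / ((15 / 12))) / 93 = 12167305222 / 717431295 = 16.96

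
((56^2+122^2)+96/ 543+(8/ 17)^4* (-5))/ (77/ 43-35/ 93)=272344626629547/ 21375863614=12740.75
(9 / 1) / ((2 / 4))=18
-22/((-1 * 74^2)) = 11/2738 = 0.00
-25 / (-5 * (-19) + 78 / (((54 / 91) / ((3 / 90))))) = -6750 / 26833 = -0.25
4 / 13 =0.31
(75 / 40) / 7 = 15 / 56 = 0.27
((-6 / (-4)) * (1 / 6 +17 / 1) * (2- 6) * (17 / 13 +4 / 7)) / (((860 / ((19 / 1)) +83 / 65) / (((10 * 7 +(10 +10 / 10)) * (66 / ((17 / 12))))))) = -15693.73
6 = 6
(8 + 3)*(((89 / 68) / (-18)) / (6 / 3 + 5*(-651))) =979 / 3981672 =0.00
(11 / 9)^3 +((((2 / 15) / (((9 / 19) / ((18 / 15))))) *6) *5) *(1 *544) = 20099839 / 3645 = 5514.36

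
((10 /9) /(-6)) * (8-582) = 2870 /27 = 106.30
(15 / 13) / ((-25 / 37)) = -111 / 65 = -1.71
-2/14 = -1/7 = -0.14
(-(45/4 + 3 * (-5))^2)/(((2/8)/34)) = -3825/2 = -1912.50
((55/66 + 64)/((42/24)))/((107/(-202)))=-157156/2247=-69.94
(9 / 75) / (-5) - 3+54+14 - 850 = -98128 / 125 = -785.02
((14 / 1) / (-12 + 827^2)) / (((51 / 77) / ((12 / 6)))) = 2156 / 34879767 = 0.00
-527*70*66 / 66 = -36890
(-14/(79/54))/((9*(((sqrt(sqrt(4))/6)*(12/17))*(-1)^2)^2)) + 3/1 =-5595/158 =-35.41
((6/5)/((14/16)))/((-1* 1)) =-48/35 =-1.37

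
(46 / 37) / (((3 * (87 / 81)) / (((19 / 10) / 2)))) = 3933 / 10730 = 0.37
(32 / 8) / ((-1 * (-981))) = 4 / 981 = 0.00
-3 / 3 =-1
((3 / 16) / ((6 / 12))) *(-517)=-1551 / 8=-193.88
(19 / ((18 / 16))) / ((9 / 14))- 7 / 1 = 1561 / 81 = 19.27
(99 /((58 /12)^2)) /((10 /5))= 1782 /841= 2.12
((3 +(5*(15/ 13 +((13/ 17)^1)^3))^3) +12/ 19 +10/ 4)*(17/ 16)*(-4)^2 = 5139492380834466797/ 582378085719326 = 8825.01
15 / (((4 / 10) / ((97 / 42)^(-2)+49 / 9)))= 11922925 / 56454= 211.20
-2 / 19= -0.11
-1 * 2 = -2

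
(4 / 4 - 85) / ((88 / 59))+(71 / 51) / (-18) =-284741 / 5049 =-56.40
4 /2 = 2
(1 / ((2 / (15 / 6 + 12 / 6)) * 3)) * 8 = 6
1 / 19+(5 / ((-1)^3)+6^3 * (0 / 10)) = -94 / 19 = -4.95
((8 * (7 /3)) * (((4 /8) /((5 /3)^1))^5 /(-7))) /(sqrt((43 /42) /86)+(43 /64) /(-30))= -0.07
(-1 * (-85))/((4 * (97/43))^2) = 157165/150544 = 1.04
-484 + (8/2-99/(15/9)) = -2697/5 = -539.40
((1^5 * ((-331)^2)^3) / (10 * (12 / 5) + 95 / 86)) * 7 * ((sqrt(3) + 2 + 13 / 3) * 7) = 5541948605353576934 * sqrt(3) / 2159 + 105297023501717961746 / 6477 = 20703077531873026.13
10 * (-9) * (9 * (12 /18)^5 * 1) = -320 /3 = -106.67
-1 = -1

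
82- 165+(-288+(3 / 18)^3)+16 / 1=-76679 / 216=-355.00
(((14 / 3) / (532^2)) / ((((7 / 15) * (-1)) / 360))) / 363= -75 / 2140369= -0.00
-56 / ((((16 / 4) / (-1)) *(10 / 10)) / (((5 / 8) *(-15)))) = -525 / 4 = -131.25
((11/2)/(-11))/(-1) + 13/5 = 31/10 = 3.10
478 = 478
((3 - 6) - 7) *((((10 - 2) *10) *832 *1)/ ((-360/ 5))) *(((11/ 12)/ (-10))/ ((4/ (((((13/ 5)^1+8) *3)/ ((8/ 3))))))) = -7579/ 3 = -2526.33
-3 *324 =-972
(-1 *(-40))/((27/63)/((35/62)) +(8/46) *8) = 18.60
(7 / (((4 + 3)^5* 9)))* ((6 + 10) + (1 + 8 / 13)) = 229 / 280917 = 0.00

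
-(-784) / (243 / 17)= 13328 / 243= 54.85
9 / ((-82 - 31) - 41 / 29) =-87 / 1106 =-0.08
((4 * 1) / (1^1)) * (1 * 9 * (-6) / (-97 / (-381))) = -82296 / 97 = -848.41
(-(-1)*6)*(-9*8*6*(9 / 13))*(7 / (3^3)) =-6048 / 13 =-465.23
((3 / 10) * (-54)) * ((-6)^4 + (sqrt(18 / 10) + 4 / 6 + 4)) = -105354 / 5-243 * sqrt(5) / 25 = -21092.53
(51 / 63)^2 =289 / 441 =0.66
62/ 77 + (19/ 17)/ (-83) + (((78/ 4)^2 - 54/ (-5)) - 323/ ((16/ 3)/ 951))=-497195579697/ 8691760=-57203.10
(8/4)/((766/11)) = 11/383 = 0.03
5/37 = 0.14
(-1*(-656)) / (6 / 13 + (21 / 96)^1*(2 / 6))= 1227.42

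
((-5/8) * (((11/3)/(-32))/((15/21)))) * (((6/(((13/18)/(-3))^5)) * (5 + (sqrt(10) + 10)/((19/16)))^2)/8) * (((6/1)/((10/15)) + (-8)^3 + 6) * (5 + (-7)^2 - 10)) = 6161107572649260 * sqrt(10)/134036773 + 408233779703431605/1072294184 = 526067240.53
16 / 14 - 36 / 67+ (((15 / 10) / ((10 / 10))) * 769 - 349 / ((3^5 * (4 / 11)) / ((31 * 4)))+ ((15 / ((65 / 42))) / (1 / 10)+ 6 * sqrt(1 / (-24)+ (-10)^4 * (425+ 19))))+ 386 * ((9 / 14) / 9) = 2337477761 / 2963142+ sqrt(639359994) / 2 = 13431.64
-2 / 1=-2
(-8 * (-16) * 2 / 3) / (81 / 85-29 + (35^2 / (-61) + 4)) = -1.93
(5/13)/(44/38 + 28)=95/7202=0.01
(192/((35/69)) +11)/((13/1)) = 13633/455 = 29.96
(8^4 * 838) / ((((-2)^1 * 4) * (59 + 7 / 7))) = -107264 / 15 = -7150.93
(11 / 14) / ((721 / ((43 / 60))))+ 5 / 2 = 1514573 / 605640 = 2.50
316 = 316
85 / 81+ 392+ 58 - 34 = 33781 / 81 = 417.05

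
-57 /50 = -1.14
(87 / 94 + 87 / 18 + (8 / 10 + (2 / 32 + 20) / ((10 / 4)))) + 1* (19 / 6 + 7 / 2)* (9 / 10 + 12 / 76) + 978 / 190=151061 / 5640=26.78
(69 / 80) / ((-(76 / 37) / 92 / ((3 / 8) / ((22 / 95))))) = -176157 / 2816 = -62.56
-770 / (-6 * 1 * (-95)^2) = 77 / 5415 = 0.01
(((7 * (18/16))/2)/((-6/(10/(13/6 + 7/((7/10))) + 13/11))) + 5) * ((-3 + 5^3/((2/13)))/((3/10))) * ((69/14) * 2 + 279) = 258318468365/89936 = 2872247.69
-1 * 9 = -9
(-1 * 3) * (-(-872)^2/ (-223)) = -2281152/ 223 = -10229.38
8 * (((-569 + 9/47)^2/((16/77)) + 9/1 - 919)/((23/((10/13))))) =275001285860/660491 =416358.87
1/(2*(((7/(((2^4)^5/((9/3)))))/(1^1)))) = 524288/21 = 24966.10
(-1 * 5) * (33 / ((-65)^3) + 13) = -3570092 / 54925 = -65.00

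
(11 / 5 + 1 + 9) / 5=61 / 25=2.44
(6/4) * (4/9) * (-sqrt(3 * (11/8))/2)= -sqrt(66)/12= -0.68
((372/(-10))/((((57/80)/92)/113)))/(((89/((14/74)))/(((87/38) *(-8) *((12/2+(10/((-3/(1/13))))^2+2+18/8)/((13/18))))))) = 788342764667136/2611734281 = 301846.47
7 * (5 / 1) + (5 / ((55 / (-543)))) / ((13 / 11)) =-88 / 13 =-6.77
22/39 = 0.56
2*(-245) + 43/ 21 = -10247/ 21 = -487.95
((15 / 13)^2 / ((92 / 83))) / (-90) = -415 / 31096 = -0.01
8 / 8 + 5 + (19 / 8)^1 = 67 / 8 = 8.38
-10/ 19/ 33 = -0.02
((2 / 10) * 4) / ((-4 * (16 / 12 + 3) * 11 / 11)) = -3 / 65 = -0.05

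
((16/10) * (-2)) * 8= -128/5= -25.60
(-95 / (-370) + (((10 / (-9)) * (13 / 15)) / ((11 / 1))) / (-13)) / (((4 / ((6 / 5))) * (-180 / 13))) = -75283 / 13186800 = -0.01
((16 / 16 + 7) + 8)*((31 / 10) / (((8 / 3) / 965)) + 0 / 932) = 17949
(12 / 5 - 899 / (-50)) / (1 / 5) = 1019 / 10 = 101.90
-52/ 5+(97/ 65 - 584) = -38539/ 65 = -592.91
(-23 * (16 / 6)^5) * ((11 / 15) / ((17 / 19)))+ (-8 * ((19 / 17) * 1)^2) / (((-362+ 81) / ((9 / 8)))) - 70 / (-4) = -1494521800519 / 592013610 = -2524.47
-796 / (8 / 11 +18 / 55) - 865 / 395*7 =-1764429 / 2291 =-770.16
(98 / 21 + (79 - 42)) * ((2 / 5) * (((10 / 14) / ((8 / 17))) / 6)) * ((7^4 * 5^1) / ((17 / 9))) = 214375 / 8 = 26796.88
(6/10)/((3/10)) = 2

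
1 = 1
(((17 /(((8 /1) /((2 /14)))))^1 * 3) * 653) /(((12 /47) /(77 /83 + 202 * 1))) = 8787784721 /18592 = 472664.84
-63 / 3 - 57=-78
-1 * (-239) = 239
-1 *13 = -13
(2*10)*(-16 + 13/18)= -2750/9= -305.56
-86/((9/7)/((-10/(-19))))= -6020/171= -35.20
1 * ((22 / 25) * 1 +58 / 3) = 1516 / 75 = 20.21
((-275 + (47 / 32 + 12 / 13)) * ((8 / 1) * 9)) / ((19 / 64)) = -16330320 / 247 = -66114.66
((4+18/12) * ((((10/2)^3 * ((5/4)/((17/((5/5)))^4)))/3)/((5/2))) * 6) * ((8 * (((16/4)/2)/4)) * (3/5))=1650/83521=0.02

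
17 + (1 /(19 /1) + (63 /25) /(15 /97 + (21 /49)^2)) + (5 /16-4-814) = -403890381 /509200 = -793.19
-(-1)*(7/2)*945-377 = 5861/2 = 2930.50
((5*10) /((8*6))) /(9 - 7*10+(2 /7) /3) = -175 /10232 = -0.02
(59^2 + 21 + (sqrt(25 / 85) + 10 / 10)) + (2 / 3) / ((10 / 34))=sqrt(85) / 17 + 52579 / 15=3505.81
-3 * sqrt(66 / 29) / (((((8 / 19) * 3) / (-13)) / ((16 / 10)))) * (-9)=-2223 * sqrt(1914) / 145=-670.72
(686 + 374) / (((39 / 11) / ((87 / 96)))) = 84535 / 312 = 270.95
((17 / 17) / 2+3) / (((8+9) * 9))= 7 / 306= 0.02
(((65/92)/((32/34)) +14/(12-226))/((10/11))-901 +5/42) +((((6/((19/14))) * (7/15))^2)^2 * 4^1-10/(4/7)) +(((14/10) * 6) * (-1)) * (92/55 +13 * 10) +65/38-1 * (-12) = -11483333153407288973/5926905248880000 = -1937.49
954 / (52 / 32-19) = -7632 / 139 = -54.91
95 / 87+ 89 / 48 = 2.95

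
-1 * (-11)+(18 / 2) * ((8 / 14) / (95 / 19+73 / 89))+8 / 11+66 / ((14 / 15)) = 1661754 / 19943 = 83.33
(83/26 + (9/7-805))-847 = -299849/182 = -1647.52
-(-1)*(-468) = -468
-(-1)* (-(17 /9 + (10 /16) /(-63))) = -947 /504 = -1.88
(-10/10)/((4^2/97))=-97/16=-6.06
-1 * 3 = -3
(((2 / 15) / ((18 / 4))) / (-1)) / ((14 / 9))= -2 / 105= -0.02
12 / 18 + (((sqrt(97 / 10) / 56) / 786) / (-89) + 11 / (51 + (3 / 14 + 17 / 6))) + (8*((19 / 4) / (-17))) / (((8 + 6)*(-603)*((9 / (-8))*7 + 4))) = 2196859387 / 2524770045- sqrt(970) / 39174240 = 0.87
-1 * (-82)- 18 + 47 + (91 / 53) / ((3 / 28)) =20197 / 159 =127.03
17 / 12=1.42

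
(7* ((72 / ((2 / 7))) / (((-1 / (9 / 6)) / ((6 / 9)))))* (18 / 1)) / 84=-378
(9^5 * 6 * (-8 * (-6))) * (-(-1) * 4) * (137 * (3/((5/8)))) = 223664385024/5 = 44732877004.80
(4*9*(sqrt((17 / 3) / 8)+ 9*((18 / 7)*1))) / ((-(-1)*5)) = 3*sqrt(102) / 5+ 5832 / 35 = 172.69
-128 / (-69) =1.86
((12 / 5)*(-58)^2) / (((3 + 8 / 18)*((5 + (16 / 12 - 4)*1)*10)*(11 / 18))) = 9809424 / 59675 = 164.38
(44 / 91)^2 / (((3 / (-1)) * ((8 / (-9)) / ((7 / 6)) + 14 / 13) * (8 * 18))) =-121 / 70434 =-0.00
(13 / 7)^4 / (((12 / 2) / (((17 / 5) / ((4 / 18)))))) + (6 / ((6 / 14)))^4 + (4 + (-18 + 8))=1845904811 / 48020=38440.33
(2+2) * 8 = 32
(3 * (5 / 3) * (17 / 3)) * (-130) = -11050 / 3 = -3683.33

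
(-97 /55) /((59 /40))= -776 /649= -1.20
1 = 1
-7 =-7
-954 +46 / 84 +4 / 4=-952.45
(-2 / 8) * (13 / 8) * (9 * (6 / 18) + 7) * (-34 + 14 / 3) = 715 / 6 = 119.17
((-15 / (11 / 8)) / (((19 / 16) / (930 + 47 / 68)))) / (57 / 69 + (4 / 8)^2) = -931584640 / 117249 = -7945.35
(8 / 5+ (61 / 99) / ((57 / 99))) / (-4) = -761 / 1140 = -0.67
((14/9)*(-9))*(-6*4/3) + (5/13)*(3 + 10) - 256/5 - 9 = 284/5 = 56.80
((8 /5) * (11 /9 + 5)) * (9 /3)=448 /15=29.87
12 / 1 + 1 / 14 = 169 / 14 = 12.07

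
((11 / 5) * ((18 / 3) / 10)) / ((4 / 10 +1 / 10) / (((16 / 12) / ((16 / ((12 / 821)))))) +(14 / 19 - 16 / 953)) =1195062 / 372298075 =0.00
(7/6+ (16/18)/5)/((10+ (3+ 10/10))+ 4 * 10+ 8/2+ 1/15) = 0.02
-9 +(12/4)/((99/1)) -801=-809.97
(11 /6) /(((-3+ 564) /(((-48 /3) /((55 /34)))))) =-16 /495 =-0.03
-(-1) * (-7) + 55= 48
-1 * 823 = -823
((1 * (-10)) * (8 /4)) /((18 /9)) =-10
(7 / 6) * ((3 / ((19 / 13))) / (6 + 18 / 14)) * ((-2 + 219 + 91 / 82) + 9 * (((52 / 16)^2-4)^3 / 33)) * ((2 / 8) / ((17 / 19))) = 347356835735 / 12812845056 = 27.11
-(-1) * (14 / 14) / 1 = 1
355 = 355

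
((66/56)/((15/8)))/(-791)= -22/27685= -0.00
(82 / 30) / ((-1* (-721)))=41 / 10815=0.00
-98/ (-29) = 98/ 29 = 3.38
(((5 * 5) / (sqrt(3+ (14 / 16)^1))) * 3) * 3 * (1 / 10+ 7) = 3195 * sqrt(62) / 31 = 811.53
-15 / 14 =-1.07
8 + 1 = 9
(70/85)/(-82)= -7/697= -0.01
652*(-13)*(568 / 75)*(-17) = 81844256 / 75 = 1091256.75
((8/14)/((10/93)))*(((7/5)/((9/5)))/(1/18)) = 372/5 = 74.40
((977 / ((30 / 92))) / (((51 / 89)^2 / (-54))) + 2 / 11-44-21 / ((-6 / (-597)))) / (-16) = 15731183793 / 508640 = 30927.93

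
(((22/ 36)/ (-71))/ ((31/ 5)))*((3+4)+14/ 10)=-0.01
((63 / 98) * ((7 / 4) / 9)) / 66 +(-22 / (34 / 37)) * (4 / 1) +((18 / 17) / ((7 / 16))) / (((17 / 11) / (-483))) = -130029215 / 152592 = -852.14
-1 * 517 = -517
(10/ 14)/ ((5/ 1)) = 1/ 7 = 0.14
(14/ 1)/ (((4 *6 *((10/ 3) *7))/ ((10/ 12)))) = 1/ 48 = 0.02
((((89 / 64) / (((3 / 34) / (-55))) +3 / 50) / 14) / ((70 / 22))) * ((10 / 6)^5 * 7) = -572063525 / 326592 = -1751.62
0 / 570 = 0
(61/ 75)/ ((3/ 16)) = 4.34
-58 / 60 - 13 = -419 / 30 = -13.97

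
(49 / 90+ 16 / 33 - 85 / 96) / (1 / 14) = 15953 / 7920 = 2.01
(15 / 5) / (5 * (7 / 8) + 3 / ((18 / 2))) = 72 / 113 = 0.64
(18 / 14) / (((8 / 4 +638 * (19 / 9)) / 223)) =18063 / 84980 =0.21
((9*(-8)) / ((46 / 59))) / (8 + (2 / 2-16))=2124 / 161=13.19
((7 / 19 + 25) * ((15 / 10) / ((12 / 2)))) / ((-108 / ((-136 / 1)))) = 4097 / 513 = 7.99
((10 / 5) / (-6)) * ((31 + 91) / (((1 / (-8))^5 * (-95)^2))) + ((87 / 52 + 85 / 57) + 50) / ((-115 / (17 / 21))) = 100151642651 / 680015700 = 147.28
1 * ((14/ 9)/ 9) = 14/ 81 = 0.17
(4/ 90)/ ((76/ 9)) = 1/ 190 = 0.01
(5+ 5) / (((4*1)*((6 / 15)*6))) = 25 / 24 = 1.04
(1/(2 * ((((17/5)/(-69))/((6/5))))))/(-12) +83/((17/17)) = 5713/68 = 84.01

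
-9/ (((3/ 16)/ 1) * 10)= -4.80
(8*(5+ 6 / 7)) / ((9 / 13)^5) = 121784104 / 413343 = 294.63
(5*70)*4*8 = 11200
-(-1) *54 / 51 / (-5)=-18 / 85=-0.21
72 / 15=4.80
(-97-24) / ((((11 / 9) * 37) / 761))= -2036.19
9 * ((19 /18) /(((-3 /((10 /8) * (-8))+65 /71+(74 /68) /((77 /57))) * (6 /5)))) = 44146025 /11270172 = 3.92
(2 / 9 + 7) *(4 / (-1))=-260 / 9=-28.89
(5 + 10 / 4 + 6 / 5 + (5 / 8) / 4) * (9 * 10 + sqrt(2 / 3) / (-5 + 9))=798.87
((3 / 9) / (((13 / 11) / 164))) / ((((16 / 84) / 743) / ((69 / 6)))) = 53949973 / 26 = 2074998.96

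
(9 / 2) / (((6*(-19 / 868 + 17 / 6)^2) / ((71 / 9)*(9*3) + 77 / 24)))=2199103389 / 107194082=20.52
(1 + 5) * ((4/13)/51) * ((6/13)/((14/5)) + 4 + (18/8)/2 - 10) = -0.17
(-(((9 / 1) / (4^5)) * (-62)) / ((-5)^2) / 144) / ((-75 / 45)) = -93 / 1024000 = -0.00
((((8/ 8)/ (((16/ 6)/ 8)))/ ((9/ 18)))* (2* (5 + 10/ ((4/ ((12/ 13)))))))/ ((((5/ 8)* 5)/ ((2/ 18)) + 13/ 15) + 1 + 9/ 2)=136800/ 53807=2.54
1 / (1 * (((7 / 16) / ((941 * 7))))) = 15056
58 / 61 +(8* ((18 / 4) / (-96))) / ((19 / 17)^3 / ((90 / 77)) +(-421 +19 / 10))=42910649083 / 45087614176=0.95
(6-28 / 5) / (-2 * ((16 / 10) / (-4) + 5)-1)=-2 / 51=-0.04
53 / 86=0.62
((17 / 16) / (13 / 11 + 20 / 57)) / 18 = 3553 / 92256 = 0.04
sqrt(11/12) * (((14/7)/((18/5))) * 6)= 5 * sqrt(33)/9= 3.19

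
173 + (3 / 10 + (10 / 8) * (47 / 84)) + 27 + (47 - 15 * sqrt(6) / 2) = 229.63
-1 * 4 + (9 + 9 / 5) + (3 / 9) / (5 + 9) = 1433 / 210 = 6.82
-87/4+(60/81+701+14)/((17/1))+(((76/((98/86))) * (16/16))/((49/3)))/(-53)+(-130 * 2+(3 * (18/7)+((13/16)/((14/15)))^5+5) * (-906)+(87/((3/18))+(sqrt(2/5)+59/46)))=-1844110697939848182559/157770748948119552+sqrt(10)/5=-11687.91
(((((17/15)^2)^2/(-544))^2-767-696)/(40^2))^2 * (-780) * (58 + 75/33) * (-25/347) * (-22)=-42353014892807891113970814761103353/679809123532800000000000000000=-62301.33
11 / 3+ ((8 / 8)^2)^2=4.67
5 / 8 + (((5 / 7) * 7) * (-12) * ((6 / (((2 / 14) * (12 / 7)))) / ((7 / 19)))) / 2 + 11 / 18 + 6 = -143119 / 72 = -1987.76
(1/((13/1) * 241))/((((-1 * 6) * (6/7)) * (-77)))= 1/1240668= 0.00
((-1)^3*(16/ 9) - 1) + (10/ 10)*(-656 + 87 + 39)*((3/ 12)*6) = -7180/ 9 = -797.78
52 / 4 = 13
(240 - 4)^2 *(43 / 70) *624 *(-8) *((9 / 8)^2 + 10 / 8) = -2148250416 / 5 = -429650083.20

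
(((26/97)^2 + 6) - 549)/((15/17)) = -86842987/141135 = -615.32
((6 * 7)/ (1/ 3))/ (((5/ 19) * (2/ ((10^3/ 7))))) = 34200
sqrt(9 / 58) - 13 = -13 + 3* sqrt(58) / 58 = -12.61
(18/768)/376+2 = 96259/48128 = 2.00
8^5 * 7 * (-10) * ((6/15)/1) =-917504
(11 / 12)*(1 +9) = 55 / 6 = 9.17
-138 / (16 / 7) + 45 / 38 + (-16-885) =-145949 / 152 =-960.19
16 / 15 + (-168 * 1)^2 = 423376 / 15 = 28225.07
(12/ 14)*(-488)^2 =1428864/ 7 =204123.43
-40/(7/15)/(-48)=25/14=1.79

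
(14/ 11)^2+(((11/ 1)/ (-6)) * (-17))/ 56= 88483/ 40656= 2.18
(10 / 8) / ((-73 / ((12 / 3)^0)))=-5 / 292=-0.02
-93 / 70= -1.33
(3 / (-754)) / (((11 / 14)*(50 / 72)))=-0.01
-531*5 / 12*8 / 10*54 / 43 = -9558 / 43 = -222.28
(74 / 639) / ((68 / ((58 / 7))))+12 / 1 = 913565 / 76041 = 12.01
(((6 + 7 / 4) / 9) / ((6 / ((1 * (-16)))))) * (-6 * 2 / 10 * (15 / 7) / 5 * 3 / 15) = 124 / 525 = 0.24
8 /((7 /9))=72 /7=10.29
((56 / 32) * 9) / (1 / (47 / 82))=2961 / 328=9.03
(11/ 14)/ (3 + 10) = 11/ 182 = 0.06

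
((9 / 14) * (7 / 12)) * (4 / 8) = 3 / 16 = 0.19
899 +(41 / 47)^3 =93405798 / 103823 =899.66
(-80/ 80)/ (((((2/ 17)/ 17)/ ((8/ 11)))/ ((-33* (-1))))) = -3468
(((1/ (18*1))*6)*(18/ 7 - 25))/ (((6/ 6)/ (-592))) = 92944/ 21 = 4425.90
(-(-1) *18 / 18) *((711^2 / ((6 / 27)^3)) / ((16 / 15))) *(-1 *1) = -5527872135 / 128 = -43186501.05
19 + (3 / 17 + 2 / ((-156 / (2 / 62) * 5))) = 3941323 / 205530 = 19.18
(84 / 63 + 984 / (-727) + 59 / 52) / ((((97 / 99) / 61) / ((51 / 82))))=133769889 / 3099928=43.15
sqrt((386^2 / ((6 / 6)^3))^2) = 148996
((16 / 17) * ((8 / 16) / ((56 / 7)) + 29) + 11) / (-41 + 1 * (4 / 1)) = -652 / 629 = -1.04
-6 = -6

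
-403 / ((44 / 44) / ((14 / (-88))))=2821 / 44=64.11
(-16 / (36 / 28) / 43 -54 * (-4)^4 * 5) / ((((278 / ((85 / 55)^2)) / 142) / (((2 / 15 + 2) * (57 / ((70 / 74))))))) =-12347470797250048 / 1139066775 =-10839988.55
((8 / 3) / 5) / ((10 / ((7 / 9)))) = 28 / 675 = 0.04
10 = 10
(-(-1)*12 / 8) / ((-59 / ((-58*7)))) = 10.32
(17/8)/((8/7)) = 119/64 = 1.86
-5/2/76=-5/152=-0.03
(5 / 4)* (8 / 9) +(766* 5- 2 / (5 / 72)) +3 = 171239 / 45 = 3805.31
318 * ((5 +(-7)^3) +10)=-104304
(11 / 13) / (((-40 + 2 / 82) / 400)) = -16400 / 1937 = -8.47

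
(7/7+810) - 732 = 79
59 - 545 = -486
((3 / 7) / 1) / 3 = 1 / 7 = 0.14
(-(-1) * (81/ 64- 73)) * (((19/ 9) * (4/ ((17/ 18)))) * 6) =-261687/ 68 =-3848.34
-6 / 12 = -1 / 2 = -0.50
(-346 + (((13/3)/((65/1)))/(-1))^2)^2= 6060466801/50625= 119712.92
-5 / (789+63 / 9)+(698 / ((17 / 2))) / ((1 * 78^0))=1111131 / 13532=82.11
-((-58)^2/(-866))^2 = -2829124/187489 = -15.09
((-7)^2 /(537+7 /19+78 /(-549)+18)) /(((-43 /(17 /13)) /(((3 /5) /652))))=-8689023 /3518067461480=-0.00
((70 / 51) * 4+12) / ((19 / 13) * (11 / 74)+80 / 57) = 16303976 / 1510841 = 10.79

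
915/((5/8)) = 1464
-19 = -19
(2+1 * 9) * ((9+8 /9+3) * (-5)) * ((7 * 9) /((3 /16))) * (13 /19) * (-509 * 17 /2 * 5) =200950349600 /57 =3525444729.82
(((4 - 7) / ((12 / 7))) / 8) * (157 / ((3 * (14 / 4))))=-3.27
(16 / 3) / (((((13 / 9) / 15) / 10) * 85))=1440 / 221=6.52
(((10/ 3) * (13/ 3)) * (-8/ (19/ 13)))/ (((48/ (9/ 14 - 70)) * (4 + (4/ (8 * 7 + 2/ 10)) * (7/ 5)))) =230559095/ 8273664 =27.87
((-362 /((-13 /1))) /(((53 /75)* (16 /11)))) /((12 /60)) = 746625 /5512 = 135.45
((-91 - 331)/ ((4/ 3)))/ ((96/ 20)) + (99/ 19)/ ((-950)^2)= -4522652729/ 68590000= -65.94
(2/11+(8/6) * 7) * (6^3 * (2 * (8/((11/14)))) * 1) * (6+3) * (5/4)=56972160/121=470844.30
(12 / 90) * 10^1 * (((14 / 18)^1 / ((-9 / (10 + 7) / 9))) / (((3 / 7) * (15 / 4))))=-13328 / 1215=-10.97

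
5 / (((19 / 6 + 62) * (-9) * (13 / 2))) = -0.00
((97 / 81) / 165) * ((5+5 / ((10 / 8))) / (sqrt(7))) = 97 * sqrt(7) / 10395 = 0.02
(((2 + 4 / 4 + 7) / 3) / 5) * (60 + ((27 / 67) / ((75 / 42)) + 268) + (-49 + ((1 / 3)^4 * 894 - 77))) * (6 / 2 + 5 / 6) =545.00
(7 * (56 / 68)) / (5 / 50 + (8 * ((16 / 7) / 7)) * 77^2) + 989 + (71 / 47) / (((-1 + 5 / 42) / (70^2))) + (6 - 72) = -34246348140611 / 4578747003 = -7479.41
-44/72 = -11/18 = -0.61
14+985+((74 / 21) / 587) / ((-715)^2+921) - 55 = 2979841606261 / 3156611871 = 944.00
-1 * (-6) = 6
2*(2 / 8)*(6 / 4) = 3 / 4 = 0.75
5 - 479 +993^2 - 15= 985560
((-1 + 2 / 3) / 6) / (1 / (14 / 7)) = -1 / 9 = -0.11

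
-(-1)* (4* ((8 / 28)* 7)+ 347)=355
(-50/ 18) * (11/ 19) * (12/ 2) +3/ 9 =-177/ 19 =-9.32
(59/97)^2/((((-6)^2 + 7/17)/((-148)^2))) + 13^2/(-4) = 4200567133/23296684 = 180.31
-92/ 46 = -2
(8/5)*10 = 16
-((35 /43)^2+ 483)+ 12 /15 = -4464064 /9245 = -482.86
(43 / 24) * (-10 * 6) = -215 / 2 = -107.50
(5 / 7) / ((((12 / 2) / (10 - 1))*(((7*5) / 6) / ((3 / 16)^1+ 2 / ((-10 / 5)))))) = -117 / 784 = -0.15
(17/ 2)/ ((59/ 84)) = 714/ 59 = 12.10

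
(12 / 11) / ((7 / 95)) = 1140 / 77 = 14.81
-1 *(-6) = 6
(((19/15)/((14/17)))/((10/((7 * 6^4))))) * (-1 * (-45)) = 313956/5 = 62791.20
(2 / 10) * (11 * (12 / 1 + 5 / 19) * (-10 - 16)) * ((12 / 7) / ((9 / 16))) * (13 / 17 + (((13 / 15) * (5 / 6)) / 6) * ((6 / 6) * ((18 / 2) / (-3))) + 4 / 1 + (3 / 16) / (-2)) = -2812256876 / 305235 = -9213.42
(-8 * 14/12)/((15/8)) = -4.98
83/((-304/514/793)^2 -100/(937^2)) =-732290.60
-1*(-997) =997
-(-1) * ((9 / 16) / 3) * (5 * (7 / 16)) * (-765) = -80325 / 256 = -313.77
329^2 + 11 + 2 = 108254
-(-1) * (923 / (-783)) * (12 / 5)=-3692 / 1305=-2.83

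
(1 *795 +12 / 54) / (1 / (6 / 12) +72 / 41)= 293437 / 1386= 211.72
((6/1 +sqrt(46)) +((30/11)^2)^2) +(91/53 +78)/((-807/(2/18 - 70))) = 75.01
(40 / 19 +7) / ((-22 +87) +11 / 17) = 2941 / 21204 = 0.14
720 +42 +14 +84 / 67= 52076 / 67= 777.25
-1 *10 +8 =-2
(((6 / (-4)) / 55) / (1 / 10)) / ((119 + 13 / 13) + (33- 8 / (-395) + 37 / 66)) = -7110 / 4003853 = -0.00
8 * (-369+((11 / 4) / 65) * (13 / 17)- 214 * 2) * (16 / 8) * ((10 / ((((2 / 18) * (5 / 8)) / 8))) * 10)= -2497250304 / 17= -146897076.71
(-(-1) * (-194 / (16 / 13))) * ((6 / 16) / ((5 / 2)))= -3783 / 160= -23.64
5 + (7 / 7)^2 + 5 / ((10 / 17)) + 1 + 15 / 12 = 67 / 4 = 16.75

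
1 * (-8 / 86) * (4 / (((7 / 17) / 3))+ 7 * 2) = -1208 / 301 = -4.01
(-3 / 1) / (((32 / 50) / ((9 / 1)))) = -675 / 16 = -42.19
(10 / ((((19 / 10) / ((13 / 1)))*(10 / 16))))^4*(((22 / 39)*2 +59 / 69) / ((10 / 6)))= 512290062336000 / 2997383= 170912446.74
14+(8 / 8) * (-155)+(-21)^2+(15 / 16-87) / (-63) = 33753 / 112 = 301.37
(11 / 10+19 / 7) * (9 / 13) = 2403 / 910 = 2.64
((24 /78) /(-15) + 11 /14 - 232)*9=-1893813 /910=-2081.11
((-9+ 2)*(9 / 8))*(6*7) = -1323 / 4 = -330.75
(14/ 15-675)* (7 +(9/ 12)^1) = -313441/ 60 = -5224.02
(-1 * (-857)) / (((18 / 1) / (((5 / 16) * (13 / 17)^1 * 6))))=55705 / 816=68.27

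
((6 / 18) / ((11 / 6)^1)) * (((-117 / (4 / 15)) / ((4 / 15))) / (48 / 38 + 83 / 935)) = -42514875 / 192136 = -221.27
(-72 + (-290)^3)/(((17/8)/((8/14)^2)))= -3121801216/833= -3747660.52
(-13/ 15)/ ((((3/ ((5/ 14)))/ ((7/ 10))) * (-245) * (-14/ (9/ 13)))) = -0.00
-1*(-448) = 448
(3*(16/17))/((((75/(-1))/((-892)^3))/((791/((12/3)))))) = 5283748139.37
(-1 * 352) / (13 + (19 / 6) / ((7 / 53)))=-14784 / 1553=-9.52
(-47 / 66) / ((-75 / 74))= 1739 / 2475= 0.70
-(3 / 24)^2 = -1 / 64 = -0.02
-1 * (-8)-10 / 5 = 6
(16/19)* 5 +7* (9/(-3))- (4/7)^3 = -110633/6517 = -16.98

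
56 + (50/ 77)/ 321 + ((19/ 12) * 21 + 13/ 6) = 9038383/ 98868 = 91.42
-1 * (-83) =83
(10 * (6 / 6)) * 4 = 40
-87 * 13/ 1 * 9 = -10179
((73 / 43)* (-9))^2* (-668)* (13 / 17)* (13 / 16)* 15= -182736445905 / 125732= -1453380.57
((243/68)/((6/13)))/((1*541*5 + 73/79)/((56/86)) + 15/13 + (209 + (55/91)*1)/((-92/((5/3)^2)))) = 74618739/39998464076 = 0.00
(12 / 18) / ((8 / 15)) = 5 / 4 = 1.25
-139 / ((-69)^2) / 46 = -139 / 219006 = -0.00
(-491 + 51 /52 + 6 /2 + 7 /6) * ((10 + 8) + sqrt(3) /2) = -227379 /26 - 75793 * sqrt(3) /312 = -9166.11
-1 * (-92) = 92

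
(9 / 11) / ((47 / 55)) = 45 / 47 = 0.96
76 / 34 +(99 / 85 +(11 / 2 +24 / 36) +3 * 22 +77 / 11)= 82.57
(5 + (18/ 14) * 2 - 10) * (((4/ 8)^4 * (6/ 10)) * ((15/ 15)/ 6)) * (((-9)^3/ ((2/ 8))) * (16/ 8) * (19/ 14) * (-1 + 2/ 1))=235467/ 1960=120.14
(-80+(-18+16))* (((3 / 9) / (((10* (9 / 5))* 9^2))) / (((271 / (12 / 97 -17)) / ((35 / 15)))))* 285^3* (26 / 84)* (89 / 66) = 66578914621375 / 2529545436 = 26320.51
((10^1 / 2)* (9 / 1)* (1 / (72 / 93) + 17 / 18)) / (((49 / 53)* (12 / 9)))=18285 / 224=81.63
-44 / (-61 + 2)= 0.75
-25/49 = -0.51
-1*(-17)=17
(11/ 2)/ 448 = 11/ 896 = 0.01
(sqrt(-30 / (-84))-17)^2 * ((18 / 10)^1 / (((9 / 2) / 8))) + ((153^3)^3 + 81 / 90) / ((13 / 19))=12220937245115866479539 / 182-272 * sqrt(70) / 35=67148006841295969602.78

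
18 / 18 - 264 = -263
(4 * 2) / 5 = 8 / 5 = 1.60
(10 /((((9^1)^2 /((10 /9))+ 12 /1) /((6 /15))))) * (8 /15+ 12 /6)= 304 /2547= 0.12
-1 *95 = -95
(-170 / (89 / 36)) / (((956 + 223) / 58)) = -39440 / 11659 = -3.38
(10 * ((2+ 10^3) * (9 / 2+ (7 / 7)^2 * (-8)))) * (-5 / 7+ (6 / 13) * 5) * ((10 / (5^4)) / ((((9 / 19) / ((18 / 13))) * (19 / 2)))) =-232464 / 845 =-275.11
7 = 7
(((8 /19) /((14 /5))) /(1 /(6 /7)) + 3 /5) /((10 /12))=20358 /23275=0.87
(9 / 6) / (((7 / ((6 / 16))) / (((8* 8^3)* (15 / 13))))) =379.78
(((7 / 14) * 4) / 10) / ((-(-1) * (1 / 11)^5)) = 161051 / 5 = 32210.20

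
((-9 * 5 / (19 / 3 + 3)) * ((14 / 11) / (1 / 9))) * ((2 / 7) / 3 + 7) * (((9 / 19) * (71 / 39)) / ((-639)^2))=-0.00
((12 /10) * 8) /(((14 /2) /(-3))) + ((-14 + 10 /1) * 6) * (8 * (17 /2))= -57264 /35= -1636.11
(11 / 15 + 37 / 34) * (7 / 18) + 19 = 180923 / 9180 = 19.71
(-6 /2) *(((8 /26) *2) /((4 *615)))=-2 /2665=-0.00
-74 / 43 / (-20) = 37 / 430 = 0.09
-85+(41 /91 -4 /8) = -15479 /182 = -85.05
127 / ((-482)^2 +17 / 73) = 0.00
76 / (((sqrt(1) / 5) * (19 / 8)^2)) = 1280 / 19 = 67.37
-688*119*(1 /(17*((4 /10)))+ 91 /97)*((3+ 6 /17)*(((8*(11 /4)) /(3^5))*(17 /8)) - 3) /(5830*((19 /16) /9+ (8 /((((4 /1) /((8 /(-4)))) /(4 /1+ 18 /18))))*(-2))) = 4383807344 /4902123435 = 0.89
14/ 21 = 0.67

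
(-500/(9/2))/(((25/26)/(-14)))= 14560/9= 1617.78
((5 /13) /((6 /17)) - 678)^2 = 2787734401 /6084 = 458207.50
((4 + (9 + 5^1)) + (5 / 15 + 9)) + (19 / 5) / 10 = 4157 / 150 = 27.71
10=10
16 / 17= 0.94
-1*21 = -21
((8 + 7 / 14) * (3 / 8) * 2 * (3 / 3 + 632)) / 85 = 47.48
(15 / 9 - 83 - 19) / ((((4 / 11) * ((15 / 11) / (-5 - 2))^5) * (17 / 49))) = 439145954847523 / 154912500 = 2834800.00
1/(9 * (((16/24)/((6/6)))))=1/6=0.17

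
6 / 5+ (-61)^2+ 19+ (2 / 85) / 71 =22578144 / 6035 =3741.20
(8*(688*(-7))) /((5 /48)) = -1849344 /5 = -369868.80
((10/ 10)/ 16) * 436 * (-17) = -1853/ 4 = -463.25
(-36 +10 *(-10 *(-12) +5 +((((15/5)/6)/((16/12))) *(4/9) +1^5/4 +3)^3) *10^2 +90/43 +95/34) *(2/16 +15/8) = 26029743779/78948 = 329707.45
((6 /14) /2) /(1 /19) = 57 /14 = 4.07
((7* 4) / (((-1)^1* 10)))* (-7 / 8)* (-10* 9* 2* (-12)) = 5292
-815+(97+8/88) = -7897/11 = -717.91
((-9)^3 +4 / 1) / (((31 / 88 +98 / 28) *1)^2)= -5614400 / 114921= -48.85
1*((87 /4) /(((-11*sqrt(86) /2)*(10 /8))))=-87*sqrt(86) /2365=-0.34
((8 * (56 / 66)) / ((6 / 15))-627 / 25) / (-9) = 6691 / 7425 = 0.90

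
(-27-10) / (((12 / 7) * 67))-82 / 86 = -44101 / 34572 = -1.28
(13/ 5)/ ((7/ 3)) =39/ 35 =1.11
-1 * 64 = -64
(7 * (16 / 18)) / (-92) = -14 / 207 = -0.07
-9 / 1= -9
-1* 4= -4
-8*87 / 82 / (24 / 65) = -1885 / 82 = -22.99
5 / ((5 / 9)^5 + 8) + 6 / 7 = 702831 / 475517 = 1.48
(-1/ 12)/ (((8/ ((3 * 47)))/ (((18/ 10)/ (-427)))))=423/ 68320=0.01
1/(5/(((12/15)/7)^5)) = 1024/262609375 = 0.00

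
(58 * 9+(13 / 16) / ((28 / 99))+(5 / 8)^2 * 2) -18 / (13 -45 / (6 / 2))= 239525 / 448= 534.65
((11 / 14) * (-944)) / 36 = -1298 / 63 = -20.60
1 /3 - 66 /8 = -95 /12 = -7.92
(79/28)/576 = 79/16128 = 0.00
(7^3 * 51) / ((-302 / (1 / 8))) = -17493 / 2416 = -7.24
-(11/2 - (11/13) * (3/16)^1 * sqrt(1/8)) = -11/2 + 33 * sqrt(2)/832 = -5.44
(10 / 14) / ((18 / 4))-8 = -494 / 63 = -7.84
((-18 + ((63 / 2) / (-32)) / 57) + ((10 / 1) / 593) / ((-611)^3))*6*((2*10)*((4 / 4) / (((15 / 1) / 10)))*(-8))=11531.05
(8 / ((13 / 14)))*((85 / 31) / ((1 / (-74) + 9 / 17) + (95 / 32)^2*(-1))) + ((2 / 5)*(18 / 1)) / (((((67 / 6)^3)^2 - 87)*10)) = -1980882843044603167616 / 695790195576190142025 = -2.85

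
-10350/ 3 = -3450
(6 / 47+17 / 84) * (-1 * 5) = -6515 / 3948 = -1.65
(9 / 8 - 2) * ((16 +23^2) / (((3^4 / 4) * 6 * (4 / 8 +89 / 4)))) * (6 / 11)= -1090 / 11583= -0.09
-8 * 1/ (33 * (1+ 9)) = -4/ 165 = -0.02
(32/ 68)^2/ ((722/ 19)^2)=16/ 104329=0.00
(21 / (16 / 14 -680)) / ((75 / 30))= -49 / 3960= -0.01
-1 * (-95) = 95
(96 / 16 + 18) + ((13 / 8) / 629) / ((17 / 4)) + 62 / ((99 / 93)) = 58042033 / 705738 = 82.24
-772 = -772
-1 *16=-16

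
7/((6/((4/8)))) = 7/12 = 0.58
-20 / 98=-10 / 49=-0.20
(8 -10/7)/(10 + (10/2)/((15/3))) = 46/77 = 0.60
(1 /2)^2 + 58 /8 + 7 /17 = 269 /34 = 7.91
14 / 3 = 4.67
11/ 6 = 1.83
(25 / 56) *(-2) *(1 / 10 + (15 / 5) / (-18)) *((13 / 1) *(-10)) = -325 / 42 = -7.74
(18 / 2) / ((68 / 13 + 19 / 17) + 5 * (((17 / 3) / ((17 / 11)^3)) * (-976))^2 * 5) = 87947613 / 548452671655651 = 0.00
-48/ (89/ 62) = -2976/ 89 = -33.44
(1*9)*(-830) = -7470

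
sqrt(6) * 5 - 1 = -1 + 5 * sqrt(6) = 11.25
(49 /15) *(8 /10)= 196 /75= 2.61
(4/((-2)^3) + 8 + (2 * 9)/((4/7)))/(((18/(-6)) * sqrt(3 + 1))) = -13/2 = -6.50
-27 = -27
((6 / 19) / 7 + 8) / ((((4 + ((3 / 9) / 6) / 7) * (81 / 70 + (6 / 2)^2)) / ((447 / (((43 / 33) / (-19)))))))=-441939960 / 343097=-1288.09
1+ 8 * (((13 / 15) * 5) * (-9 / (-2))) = 157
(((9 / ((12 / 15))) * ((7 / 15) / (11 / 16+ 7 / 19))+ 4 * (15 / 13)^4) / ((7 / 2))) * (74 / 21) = 5455568896 / 449235969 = 12.14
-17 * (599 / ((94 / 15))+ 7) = -163931 / 94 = -1743.95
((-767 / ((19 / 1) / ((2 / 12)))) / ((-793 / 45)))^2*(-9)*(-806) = 2840757075 / 2686562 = 1057.39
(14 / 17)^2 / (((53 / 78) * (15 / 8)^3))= 0.15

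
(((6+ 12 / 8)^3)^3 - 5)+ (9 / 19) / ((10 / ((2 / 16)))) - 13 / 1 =3652118265393 / 48640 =75084668.29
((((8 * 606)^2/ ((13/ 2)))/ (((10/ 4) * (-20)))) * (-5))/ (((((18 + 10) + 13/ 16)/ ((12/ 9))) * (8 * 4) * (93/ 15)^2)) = 78343680/ 5759273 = 13.60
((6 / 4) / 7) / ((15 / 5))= 1 / 14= 0.07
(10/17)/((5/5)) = 10/17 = 0.59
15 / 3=5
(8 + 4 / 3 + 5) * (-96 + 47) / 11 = -2107 / 33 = -63.85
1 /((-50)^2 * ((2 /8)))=1 /625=0.00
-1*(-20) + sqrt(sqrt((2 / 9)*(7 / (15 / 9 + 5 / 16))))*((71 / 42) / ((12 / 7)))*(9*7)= 20 + 497*14^(1 / 4)*285^(3 / 4) / 1140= 78.49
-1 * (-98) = 98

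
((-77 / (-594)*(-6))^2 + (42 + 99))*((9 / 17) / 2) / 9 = 5735 / 1377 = 4.16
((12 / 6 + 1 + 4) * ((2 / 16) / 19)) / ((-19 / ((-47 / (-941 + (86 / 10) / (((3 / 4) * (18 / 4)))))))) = -44415 / 365883608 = -0.00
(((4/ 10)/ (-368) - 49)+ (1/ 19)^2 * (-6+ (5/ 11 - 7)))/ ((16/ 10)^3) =-11.97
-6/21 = -2/7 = -0.29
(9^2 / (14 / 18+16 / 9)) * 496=361584 / 23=15721.04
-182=-182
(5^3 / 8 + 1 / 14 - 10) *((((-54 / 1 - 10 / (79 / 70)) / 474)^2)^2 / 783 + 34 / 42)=1499422707831145565501 / 325155862792033592886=4.61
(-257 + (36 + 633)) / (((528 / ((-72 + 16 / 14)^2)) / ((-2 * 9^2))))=-342085248 / 539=-634666.51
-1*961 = -961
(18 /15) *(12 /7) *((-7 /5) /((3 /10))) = -48 /5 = -9.60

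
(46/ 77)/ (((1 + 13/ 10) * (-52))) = -0.00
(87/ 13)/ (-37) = -87/ 481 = -0.18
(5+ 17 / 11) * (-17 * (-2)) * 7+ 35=17521 / 11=1592.82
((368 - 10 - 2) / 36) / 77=89 / 693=0.13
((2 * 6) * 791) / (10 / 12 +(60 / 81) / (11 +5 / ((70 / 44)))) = 50744232 / 4735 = 10716.84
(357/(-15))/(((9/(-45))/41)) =4879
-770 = -770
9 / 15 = 3 / 5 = 0.60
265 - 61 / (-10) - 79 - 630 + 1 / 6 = -6566 / 15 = -437.73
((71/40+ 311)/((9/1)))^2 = 156525121/129600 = 1207.76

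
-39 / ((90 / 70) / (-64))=5824 / 3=1941.33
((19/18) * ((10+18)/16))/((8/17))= 2261/576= 3.93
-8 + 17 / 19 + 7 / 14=-251 / 38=-6.61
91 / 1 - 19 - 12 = 60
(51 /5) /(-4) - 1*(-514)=10229 /20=511.45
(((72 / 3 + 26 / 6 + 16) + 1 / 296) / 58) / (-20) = -0.04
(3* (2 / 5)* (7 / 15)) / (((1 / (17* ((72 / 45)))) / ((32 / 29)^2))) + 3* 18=7626446 / 105125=72.55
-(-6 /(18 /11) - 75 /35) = 122 /21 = 5.81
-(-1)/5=1/5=0.20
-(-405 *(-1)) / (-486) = 5 / 6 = 0.83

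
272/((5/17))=4624/5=924.80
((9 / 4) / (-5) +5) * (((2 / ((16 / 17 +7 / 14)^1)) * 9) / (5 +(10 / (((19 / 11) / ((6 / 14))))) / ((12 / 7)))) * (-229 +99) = -1965132 / 1715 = -1145.85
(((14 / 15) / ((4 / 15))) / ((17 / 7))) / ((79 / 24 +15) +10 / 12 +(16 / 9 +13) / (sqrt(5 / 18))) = -79380 / 1210787 +625632 * sqrt(10) / 20583379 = 0.03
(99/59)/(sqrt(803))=0.06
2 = 2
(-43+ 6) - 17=-54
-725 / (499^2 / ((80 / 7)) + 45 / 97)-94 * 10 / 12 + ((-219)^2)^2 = 1166750006655201512 / 507225837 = 2300257442.63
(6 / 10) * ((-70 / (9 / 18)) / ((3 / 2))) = -56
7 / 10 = 0.70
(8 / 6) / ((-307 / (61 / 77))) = -244 / 70917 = -0.00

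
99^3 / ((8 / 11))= 10673289 / 8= 1334161.12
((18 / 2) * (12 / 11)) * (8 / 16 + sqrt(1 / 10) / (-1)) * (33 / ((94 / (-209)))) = -16929 / 47 + 16929 * sqrt(10) / 235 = -132.39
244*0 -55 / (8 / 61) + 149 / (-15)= -51517 / 120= -429.31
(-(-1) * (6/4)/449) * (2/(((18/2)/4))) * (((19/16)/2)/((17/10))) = 95/91596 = 0.00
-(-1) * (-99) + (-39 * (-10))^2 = 152001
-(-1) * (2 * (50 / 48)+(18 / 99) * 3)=347 / 132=2.63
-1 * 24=-24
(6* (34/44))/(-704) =-51/7744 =-0.01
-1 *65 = -65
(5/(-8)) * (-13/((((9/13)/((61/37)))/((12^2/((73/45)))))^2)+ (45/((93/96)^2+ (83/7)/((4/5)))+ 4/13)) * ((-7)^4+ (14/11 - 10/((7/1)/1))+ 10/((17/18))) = 3508116543754333749544175/4006966563897154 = 875504321.74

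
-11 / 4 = -2.75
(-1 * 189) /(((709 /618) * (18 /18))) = -116802 /709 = -164.74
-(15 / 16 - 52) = 817 / 16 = 51.06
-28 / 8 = -7 / 2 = -3.50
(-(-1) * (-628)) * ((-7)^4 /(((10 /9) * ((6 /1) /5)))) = -1130871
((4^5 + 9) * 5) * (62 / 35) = 64046 / 7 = 9149.43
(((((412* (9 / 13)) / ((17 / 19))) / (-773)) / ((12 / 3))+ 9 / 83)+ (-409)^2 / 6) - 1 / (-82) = 48623991866432 / 1744034097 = 27880.18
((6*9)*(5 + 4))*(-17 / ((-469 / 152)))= 1255824 / 469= 2677.66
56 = 56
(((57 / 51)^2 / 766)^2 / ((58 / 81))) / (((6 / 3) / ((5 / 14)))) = 52780005 / 79586471350624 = 0.00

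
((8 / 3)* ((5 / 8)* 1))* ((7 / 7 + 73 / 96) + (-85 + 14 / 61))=-2430535 / 17568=-138.35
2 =2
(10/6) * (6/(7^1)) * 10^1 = 100/7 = 14.29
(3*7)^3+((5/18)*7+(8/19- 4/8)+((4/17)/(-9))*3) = 9262.79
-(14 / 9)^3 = -2744 / 729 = -3.76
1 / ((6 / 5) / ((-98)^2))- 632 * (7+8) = -4430 / 3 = -1476.67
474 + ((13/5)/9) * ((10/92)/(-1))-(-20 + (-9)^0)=204089/414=492.97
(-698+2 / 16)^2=31169889 / 64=487029.52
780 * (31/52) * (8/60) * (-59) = -3658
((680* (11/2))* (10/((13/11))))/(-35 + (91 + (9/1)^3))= 82280/2041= 40.31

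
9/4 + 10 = 49/4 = 12.25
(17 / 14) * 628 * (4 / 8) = 381.29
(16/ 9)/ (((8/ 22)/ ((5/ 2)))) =110/ 9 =12.22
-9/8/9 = -1/8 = -0.12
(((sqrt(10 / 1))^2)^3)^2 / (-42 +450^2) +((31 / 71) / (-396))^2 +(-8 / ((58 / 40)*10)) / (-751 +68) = 2610030894683225489 / 528335098485415056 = 4.94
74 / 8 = 37 / 4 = 9.25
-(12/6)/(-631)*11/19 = 22/11989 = 0.00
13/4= 3.25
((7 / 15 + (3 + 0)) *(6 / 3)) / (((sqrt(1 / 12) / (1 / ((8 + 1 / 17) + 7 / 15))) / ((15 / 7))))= 26520 *sqrt(3) / 7609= 6.04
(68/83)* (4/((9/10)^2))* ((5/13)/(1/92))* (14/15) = 133.62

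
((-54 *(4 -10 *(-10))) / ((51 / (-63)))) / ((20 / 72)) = 2122848 / 85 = 24974.68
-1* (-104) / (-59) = -104 / 59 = -1.76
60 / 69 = 20 / 23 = 0.87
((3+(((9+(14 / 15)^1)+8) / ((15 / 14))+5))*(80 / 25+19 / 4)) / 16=147499 / 12000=12.29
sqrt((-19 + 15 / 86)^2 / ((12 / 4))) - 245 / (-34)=245 / 34 + 1619*sqrt(3) / 258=18.07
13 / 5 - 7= -22 / 5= -4.40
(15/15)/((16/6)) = 3/8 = 0.38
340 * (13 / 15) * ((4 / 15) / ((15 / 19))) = 99.53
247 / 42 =5.88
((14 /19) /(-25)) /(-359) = 14 /170525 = 0.00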